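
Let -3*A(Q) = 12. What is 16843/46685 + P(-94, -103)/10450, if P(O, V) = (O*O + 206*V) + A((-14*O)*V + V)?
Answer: -3656646/4435075 ≈ -0.82448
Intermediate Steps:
A(Q) = -4 (A(Q) = -1/3*12 = -4)
P(O, V) = -4 + O**2 + 206*V (P(O, V) = (O*O + 206*V) - 4 = (O**2 + 206*V) - 4 = -4 + O**2 + 206*V)
16843/46685 + P(-94, -103)/10450 = 16843/46685 + (-4 + (-94)**2 + 206*(-103))/10450 = 16843*(1/46685) + (-4 + 8836 - 21218)*(1/10450) = 16843/46685 - 12386*1/10450 = 16843/46685 - 563/475 = -3656646/4435075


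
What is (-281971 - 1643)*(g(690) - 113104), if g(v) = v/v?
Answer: 32077594242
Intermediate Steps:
g(v) = 1
(-281971 - 1643)*(g(690) - 113104) = (-281971 - 1643)*(1 - 113104) = -283614*(-113103) = 32077594242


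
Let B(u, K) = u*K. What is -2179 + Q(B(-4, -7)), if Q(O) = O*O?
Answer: -1395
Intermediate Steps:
B(u, K) = K*u
Q(O) = O²
-2179 + Q(B(-4, -7)) = -2179 + (-7*(-4))² = -2179 + 28² = -2179 + 784 = -1395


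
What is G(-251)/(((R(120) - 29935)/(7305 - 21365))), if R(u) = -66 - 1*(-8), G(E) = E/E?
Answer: 14060/29993 ≈ 0.46878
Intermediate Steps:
G(E) = 1
R(u) = -58 (R(u) = -66 + 8 = -58)
G(-251)/(((R(120) - 29935)/(7305 - 21365))) = 1/((-58 - 29935)/(7305 - 21365)) = 1/(-29993/(-14060)) = 1/(-29993*(-1/14060)) = 1/(29993/14060) = 1*(14060/29993) = 14060/29993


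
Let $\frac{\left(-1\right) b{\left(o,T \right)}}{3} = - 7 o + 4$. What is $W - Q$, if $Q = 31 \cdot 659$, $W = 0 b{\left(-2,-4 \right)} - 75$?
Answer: $-20504$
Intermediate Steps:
$b{\left(o,T \right)} = -12 + 21 o$ ($b{\left(o,T \right)} = - 3 \left(- 7 o + 4\right) = - 3 \left(4 - 7 o\right) = -12 + 21 o$)
$W = -75$ ($W = 0 \left(-12 + 21 \left(-2\right)\right) - 75 = 0 \left(-12 - 42\right) - 75 = 0 \left(-54\right) - 75 = 0 - 75 = -75$)
$Q = 20429$
$W - Q = -75 - 20429 = -20504$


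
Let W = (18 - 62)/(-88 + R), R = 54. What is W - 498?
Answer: -8444/17 ≈ -496.71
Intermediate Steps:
W = 22/17 (W = (18 - 62)/(-88 + 54) = -44/(-34) = -44*(-1/34) = 22/17 ≈ 1.2941)
W - 498 = 22/17 - 498 = -8444/17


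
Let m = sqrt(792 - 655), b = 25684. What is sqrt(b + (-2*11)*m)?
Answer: sqrt(25684 - 22*sqrt(137)) ≈ 159.46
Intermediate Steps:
m = sqrt(137) ≈ 11.705
sqrt(b + (-2*11)*m) = sqrt(25684 + (-2*11)*sqrt(137)) = sqrt(25684 - 22*sqrt(137))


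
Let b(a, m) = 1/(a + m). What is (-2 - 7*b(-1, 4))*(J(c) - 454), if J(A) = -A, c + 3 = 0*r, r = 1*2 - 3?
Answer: 5863/3 ≈ 1954.3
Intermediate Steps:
r = -1 (r = 2 - 3 = -1)
c = -3 (c = -3 + 0*(-1) = -3 + 0 = -3)
(-2 - 7*b(-1, 4))*(J(c) - 454) = (-2 - 7/(-1 + 4))*(-1*(-3) - 454) = (-2 - 7/3)*(3 - 454) = (-2 - 7*1/3)*(-451) = (-2 - 7/3)*(-451) = -13/3*(-451) = 5863/3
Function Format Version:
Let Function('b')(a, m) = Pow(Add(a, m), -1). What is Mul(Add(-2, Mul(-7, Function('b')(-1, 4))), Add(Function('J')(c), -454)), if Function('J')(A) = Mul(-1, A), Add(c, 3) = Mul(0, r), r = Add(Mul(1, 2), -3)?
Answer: Rational(5863, 3) ≈ 1954.3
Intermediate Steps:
r = -1 (r = Add(2, -3) = -1)
c = -3 (c = Add(-3, Mul(0, -1)) = Add(-3, 0) = -3)
Mul(Add(-2, Mul(-7, Function('b')(-1, 4))), Add(Function('J')(c), -454)) = Mul(Add(-2, Mul(-7, Pow(Add(-1, 4), -1))), Add(Mul(-1, -3), -454)) = Mul(Add(-2, Mul(-7, Pow(3, -1))), Add(3, -454)) = Mul(Add(-2, Mul(-7, Rational(1, 3))), -451) = Mul(Add(-2, Rational(-7, 3)), -451) = Mul(Rational(-13, 3), -451) = Rational(5863, 3)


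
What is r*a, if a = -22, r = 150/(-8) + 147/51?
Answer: 11869/34 ≈ 349.09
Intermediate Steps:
r = -1079/68 (r = 150*(-1/8) + 147*(1/51) = -75/4 + 49/17 = -1079/68 ≈ -15.868)
r*a = -1079/68*(-22) = 11869/34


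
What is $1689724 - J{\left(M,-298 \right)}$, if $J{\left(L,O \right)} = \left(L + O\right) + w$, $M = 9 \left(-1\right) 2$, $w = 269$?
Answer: $1689771$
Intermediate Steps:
$M = -18$ ($M = \left(-9\right) 2 = -18$)
$J{\left(L,O \right)} = 269 + L + O$ ($J{\left(L,O \right)} = \left(L + O\right) + 269 = 269 + L + O$)
$1689724 - J{\left(M,-298 \right)} = 1689724 - \left(269 - 18 - 298\right) = 1689724 - -47 = 1689724 + 47 = 1689771$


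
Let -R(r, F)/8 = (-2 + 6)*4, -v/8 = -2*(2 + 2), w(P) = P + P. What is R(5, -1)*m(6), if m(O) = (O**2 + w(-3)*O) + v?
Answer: -8192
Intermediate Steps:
w(P) = 2*P
v = 64 (v = -(-16)*(2 + 2) = -(-16)*4 = -8*(-8) = 64)
R(r, F) = -128 (R(r, F) = -8*(-2 + 6)*4 = -32*4 = -8*16 = -128)
m(O) = 64 + O**2 - 6*O (m(O) = (O**2 + (2*(-3))*O) + 64 = (O**2 - 6*O) + 64 = 64 + O**2 - 6*O)
R(5, -1)*m(6) = -128*(64 + 6**2 - 6*6) = -128*(64 + 36 - 36) = -128*64 = -8192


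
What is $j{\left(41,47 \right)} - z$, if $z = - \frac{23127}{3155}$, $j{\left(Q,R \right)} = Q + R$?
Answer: $\frac{300767}{3155} \approx 95.33$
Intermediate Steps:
$z = - \frac{23127}{3155}$ ($z = \left(-23127\right) \frac{1}{3155} = - \frac{23127}{3155} \approx -7.3303$)
$j{\left(41,47 \right)} - z = \left(41 + 47\right) - - \frac{23127}{3155} = 88 + \frac{23127}{3155} = \frac{300767}{3155}$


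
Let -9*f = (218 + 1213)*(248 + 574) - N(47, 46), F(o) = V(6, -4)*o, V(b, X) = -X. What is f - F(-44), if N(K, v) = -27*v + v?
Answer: -1175894/9 ≈ -1.3065e+5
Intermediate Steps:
N(K, v) = -26*v
F(o) = 4*o (F(o) = (-1*(-4))*o = 4*o)
f = -1177478/9 (f = -((218 + 1213)*(248 + 574) - (-26)*46)/9 = -(1431*822 - 1*(-1196))/9 = -(1176282 + 1196)/9 = -⅑*1177478 = -1177478/9 ≈ -1.3083e+5)
f - F(-44) = -1177478/9 - 4*(-44) = -1177478/9 - 1*(-176) = -1177478/9 + 176 = -1175894/9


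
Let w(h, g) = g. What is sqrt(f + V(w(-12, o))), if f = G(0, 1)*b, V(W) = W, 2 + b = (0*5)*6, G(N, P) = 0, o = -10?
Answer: I*sqrt(10) ≈ 3.1623*I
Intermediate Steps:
b = -2 (b = -2 + (0*5)*6 = -2 + 0*6 = -2 + 0 = -2)
f = 0 (f = 0*(-2) = 0)
sqrt(f + V(w(-12, o))) = sqrt(0 - 10) = sqrt(-10) = I*sqrt(10)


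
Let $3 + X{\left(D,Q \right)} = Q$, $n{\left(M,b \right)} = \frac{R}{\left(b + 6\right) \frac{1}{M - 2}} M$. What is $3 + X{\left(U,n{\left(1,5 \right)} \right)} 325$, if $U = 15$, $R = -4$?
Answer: $- \frac{9392}{11} \approx -853.82$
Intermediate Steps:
$n{\left(M,b \right)} = - \frac{4 M \left(-2 + M\right)}{6 + b}$ ($n{\left(M,b \right)} = - \frac{4}{\left(b + 6\right) \frac{1}{M - 2}} M = - \frac{4}{\left(6 + b\right) \frac{1}{-2 + M}} M = - \frac{4}{\frac{1}{-2 + M} \left(6 + b\right)} M = - 4 \frac{-2 + M}{6 + b} M = - \frac{4 \left(-2 + M\right)}{6 + b} M = - \frac{4 M \left(-2 + M\right)}{6 + b}$)
$X{\left(D,Q \right)} = -3 + Q$
$3 + X{\left(U,n{\left(1,5 \right)} \right)} 325 = 3 + \left(-3 + 4 \cdot 1 \frac{1}{6 + 5} \left(2 - 1\right)\right) 325 = 3 + \left(-3 + 4 \cdot 1 \cdot \frac{1}{11} \left(2 - 1\right)\right) 325 = 3 + \left(-3 + 4 \cdot 1 \cdot \frac{1}{11} \cdot 1\right) 325 = 3 + \left(-3 + \frac{4}{11}\right) 325 = 3 - \frac{9425}{11} = - \frac{9392}{11}$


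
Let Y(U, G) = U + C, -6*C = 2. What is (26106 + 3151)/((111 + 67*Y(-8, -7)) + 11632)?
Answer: 87771/33554 ≈ 2.6158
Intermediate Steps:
C = -⅓ (C = -⅙*2 = -⅓ ≈ -0.33333)
Y(U, G) = -⅓ + U (Y(U, G) = U - ⅓ = -⅓ + U)
(26106 + 3151)/((111 + 67*Y(-8, -7)) + 11632) = (26106 + 3151)/((111 + 67*(-⅓ - 8)) + 11632) = 29257/((111 + 67*(-25/3)) + 11632) = 29257/((111 - 1675/3) + 11632) = 29257/(-1342/3 + 11632) = 29257/(33554/3) = 29257*(3/33554) = 87771/33554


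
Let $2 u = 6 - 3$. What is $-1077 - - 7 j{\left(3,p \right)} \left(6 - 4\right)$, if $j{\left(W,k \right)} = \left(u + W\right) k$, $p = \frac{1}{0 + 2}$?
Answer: $- \frac{2091}{2} \approx -1045.5$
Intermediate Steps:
$p = \frac{1}{2} \approx 0.5$
$u = \frac{3}{2}$ ($u = \frac{6 - 3}{2} = \frac{1}{2} \cdot 3 = \frac{3}{2} \approx 1.5$)
$j{\left(W,k \right)} = k \left(\frac{3}{2} + W\right)$ ($j{\left(W,k \right)} = \left(\frac{3}{2} + W\right) k = k \left(\frac{3}{2} + W\right)$)
$-1077 - - 7 j{\left(3,p \right)} \left(6 - 4\right) = -1077 - - 7 \cdot \frac{1}{2} \cdot \frac{1}{2} \left(3 + 2 \cdot 3\right) \left(6 - 4\right) = -1077 - - 7 \cdot \frac{1}{2} \cdot \frac{1}{2} \left(3 + 6\right) 2 = -1077 - - 7 \cdot \frac{1}{2} \cdot \frac{1}{2} \cdot 9 \cdot 2 = -1077 - \left(-7\right) \frac{9}{4} \cdot 2 = -1077 - \left(- \frac{63}{4}\right) 2 = -1077 - - \frac{63}{2} = -1077 + \frac{63}{2} = - \frac{2091}{2}$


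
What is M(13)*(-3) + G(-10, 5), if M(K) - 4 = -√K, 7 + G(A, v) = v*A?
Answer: -69 + 3*√13 ≈ -58.183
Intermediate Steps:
G(A, v) = -7 + A*v (G(A, v) = -7 + v*A = -7 + A*v)
M(K) = 4 - √K
M(13)*(-3) + G(-10, 5) = (4 - √13)*(-3) + (-7 - 10*5) = (-12 + 3*√13) + (-7 - 50) = (-12 + 3*√13) - 57 = -69 + 3*√13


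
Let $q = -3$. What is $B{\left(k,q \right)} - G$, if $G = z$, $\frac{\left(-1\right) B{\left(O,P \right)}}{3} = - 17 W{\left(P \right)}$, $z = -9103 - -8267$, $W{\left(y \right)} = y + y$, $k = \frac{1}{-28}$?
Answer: $530$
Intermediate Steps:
$k = - \frac{1}{28} \approx -0.035714$
$W{\left(y \right)} = 2 y$
$z = -836$ ($z = -9103 + 8267 = -836$)
$B{\left(O,P \right)} = 102 P$ ($B{\left(O,P \right)} = - 3 \left(- 17 \cdot 2 P\right) = - 3 \left(- 34 P\right) = 102 P$)
$G = -836$
$B{\left(k,q \right)} - G = 102 \left(-3\right) - -836 = -306 + 836 = 530$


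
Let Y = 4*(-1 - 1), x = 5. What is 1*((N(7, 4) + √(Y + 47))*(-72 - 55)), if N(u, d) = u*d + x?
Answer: -4191 - 127*√39 ≈ -4984.1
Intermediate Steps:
N(u, d) = 5 + d*u (N(u, d) = u*d + 5 = d*u + 5 = 5 + d*u)
Y = -8 (Y = 4*(-2) = -8)
1*((N(7, 4) + √(Y + 47))*(-72 - 55)) = 1*(((5 + 4*7) + √(-8 + 47))*(-72 - 55)) = 1*(((5 + 28) + √39)*(-127)) = 1*((33 + √39)*(-127)) = 1*(-4191 - 127*√39) = -4191 - 127*√39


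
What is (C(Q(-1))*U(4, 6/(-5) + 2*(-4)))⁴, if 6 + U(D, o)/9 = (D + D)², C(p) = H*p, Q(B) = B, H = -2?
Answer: 1187960484096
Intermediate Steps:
C(p) = -2*p
U(D, o) = -54 + 36*D² (U(D, o) = -54 + 9*(D + D)² = -54 + 9*(2*D)² = -54 + 9*(4*D²) = -54 + 36*D²)
(C(Q(-1))*U(4, 6/(-5) + 2*(-4)))⁴ = ((-2*(-1))*(-54 + 36*4²))⁴ = (2*(-54 + 36*16))⁴ = (2*(-54 + 576))⁴ = (2*522)⁴ = 1044⁴ = 1187960484096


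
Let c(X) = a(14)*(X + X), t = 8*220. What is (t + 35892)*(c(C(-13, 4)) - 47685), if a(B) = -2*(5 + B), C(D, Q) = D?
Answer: -1758235444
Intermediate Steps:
t = 1760
a(B) = -10 - 2*B
c(X) = -76*X (c(X) = (-10 - 2*14)*(X + X) = (-10 - 28)*(2*X) = -76*X)
(t + 35892)*(c(C(-13, 4)) - 47685) = (1760 + 35892)*(-76*(-13) - 47685) = 37652*(988 - 47685) = 37652*(-46697) = -1758235444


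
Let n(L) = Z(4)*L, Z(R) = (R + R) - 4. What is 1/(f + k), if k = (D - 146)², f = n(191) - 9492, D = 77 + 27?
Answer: -1/6964 ≈ -0.00014360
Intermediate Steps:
D = 104
Z(R) = -4 + 2*R (Z(R) = 2*R - 4 = -4 + 2*R)
n(L) = 4*L (n(L) = (-4 + 2*4)*L = (-4 + 8)*L = 4*L)
f = -8728 (f = 4*191 - 9492 = 764 - 9492 = -8728)
k = 1764 (k = (104 - 146)² = (-42)² = 1764)
1/(f + k) = 1/(-8728 + 1764) = 1/(-6964) = -1/6964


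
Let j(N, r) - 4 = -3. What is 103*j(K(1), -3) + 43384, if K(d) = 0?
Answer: 43487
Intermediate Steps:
j(N, r) = 1 (j(N, r) = 4 - 3 = 1)
103*j(K(1), -3) + 43384 = 103*1 + 43384 = 103 + 43384 = 43487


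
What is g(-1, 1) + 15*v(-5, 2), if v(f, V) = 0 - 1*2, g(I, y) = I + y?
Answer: -30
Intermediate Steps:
v(f, V) = -2 (v(f, V) = 0 - 2 = -2)
g(-1, 1) + 15*v(-5, 2) = (-1 + 1) + 15*(-2) = 0 - 30 = -30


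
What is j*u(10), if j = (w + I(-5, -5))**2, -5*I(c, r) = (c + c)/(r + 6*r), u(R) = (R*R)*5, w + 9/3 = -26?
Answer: 20685780/49 ≈ 4.2216e+5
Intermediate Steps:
w = -29 (w = -3 - 26 = -29)
u(R) = 5*R**2 (u(R) = R**2*5 = 5*R**2)
I(c, r) = -2*c/(35*r) (I(c, r) = -(c + c)/(5*(r + 6*r)) = -2*c/(5*(7*r)) = -2*c*1/(7*r)/5 = -2*c/(35*r))
j = 1034289/1225 (j = (-29 - 2/35*(-5)/(-5))**2 = (-29 - 2/35*(-5)*(-1/5))**2 = (-29 - 2/35)**2 = (-1017/35)**2 = 1034289/1225 ≈ 844.32)
j*u(10) = 1034289*(5*10**2)/1225 = 1034289*(5*100)/1225 = (1034289/1225)*500 = 20685780/49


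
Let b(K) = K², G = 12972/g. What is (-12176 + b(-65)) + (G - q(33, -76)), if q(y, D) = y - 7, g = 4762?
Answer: -18986751/2381 ≈ -7974.3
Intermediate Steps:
q(y, D) = -7 + y
G = 6486/2381 (G = 12972/4762 = 12972*(1/4762) = 6486/2381 ≈ 2.7241)
(-12176 + b(-65)) + (G - q(33, -76)) = (-12176 + (-65)²) + (6486/2381 - (-7 + 33)) = (-12176 + 4225) + (6486/2381 - 1*26) = -7951 + (6486/2381 - 26) = -7951 - 55420/2381 = -18986751/2381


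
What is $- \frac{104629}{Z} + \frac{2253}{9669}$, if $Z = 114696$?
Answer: $- \frac{251082571}{369665208} \approx -0.67922$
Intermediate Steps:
$- \frac{104629}{Z} + \frac{2253}{9669} = - \frac{104629}{114696} + \frac{2253}{9669} = \left(-104629\right) \frac{1}{114696} + 2253 \cdot \frac{1}{9669} = - \frac{104629}{114696} + \frac{751}{3223} = - \frac{251082571}{369665208}$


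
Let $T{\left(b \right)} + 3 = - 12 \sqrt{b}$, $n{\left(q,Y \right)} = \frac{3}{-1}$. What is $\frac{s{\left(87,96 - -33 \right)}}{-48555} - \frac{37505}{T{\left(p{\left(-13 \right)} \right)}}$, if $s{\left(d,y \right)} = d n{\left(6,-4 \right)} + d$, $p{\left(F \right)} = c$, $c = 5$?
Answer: $- \frac{202334893}{1278615} + \frac{150020 \sqrt{5}}{237} \approx 1257.2$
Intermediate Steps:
$n{\left(q,Y \right)} = -3$ ($n{\left(q,Y \right)} = 3 \left(-1\right) = -3$)
$p{\left(F \right)} = 5$
$T{\left(b \right)} = -3 - 12 \sqrt{b}$
$s{\left(d,y \right)} = - 2 d$ ($s{\left(d,y \right)} = d \left(-3\right) + d = - 3 d + d = - 2 d$)
$\frac{s{\left(87,96 - -33 \right)}}{-48555} - \frac{37505}{T{\left(p{\left(-13 \right)} \right)}} = \frac{\left(-2\right) 87}{-48555} - \frac{37505}{-3 - 12 \sqrt{5}} = \left(-174\right) \left(- \frac{1}{48555}\right) - \frac{37505}{-3 - 12 \sqrt{5}} = \frac{58}{16185} - \frac{37505}{-3 - 12 \sqrt{5}}$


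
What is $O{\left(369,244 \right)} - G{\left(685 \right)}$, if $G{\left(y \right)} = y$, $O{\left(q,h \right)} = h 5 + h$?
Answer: $779$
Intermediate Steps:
$O{\left(q,h \right)} = 6 h$ ($O{\left(q,h \right)} = 5 h + h = 6 h$)
$O{\left(369,244 \right)} - G{\left(685 \right)} = 6 \cdot 244 - 685 = 1464 - 685 = 779$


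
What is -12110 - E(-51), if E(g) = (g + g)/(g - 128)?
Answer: -2167792/179 ≈ -12111.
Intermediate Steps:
E(g) = 2*g/(-128 + g) (E(g) = (2*g)/(-128 + g) = 2*g/(-128 + g))
-12110 - E(-51) = -12110 - 2*(-51)/(-128 - 51) = -12110 - 2*(-51)/(-179) = -12110 - 2*(-51)*(-1)/179 = -12110 - 1*102/179 = -12110 - 102/179 = -2167792/179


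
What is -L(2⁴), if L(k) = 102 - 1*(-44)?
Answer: -146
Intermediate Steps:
L(k) = 146 (L(k) = 102 + 44 = 146)
-L(2⁴) = -1*146 = -146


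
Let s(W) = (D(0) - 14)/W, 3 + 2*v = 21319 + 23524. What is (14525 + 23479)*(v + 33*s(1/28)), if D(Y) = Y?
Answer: 360429936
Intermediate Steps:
v = 22420 (v = -3/2 + (21319 + 23524)/2 = -3/2 + (½)*44843 = -3/2 + 44843/2 = 22420)
s(W) = -14/W (s(W) = (0 - 14)/W = -14/W)
(14525 + 23479)*(v + 33*s(1/28)) = (14525 + 23479)*(22420 + 33*(-14/(1/28))) = 38004*(22420 + 33*(-14/1/28)) = 38004*(22420 + 33*(-14*28)) = 38004*(22420 + 33*(-392)) = 38004*(22420 - 12936) = 38004*9484 = 360429936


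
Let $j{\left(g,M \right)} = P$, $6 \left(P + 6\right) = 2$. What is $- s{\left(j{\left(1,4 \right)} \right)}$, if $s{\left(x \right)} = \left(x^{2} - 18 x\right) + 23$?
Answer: $- \frac{1414}{9} \approx -157.11$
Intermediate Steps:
$P = - \frac{17}{3}$ ($P = -6 + \frac{1}{6} \cdot 2 = -6 + \frac{1}{3} = - \frac{17}{3} \approx -5.6667$)
$j{\left(g,M \right)} = - \frac{17}{3}$
$s{\left(x \right)} = 23 + x^{2} - 18 x$
$- s{\left(j{\left(1,4 \right)} \right)} = - (23 + \left(- \frac{17}{3}\right)^{2} - -102) = - (23 + \frac{289}{9} + 102) = \left(-1\right) \frac{1414}{9} = - \frac{1414}{9}$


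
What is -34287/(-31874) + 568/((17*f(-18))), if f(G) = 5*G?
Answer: 17177339/24383610 ≈ 0.70446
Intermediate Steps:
-34287/(-31874) + 568/((17*f(-18))) = -34287/(-31874) + 568/((17*(5*(-18)))) = -34287*(-1/31874) + 568/((17*(-90))) = 34287/31874 + 568/(-1530) = 34287/31874 + 568*(-1/1530) = 34287/31874 - 284/765 = 17177339/24383610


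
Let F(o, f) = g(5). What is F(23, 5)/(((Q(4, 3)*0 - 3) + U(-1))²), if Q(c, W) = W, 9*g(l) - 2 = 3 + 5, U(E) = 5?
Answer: 5/18 ≈ 0.27778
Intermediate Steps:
g(l) = 10/9 (g(l) = 2/9 + (3 + 5)/9 = 2/9 + (⅑)*8 = 2/9 + 8/9 = 10/9)
F(o, f) = 10/9
F(23, 5)/(((Q(4, 3)*0 - 3) + U(-1))²) = 10/(9*(((3*0 - 3) + 5)²)) = 10/(9*(((0 - 3) + 5)²)) = 10/(9*((-3 + 5)²)) = 10/(9*(2²)) = (10/9)/4 = (10/9)*(¼) = 5/18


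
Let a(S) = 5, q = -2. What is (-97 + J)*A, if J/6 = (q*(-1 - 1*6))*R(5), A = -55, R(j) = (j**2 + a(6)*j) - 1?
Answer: -221045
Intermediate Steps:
R(j) = -1 + j**2 + 5*j (R(j) = (j**2 + 5*j) - 1 = -1 + j**2 + 5*j)
J = 4116 (J = 6*((-2*(-1 - 1*6))*(-1 + 5**2 + 5*5)) = 6*((-2*(-1 - 6))*(-1 + 25 + 25)) = 6*(-2*(-7)*49) = 6*(14*49) = 6*686 = 4116)
(-97 + J)*A = (-97 + 4116)*(-55) = 4019*(-55) = -221045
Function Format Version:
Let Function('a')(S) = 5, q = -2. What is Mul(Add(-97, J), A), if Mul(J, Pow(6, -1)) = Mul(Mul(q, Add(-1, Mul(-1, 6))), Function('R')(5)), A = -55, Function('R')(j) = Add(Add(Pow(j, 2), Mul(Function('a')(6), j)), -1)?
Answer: -221045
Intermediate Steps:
Function('R')(j) = Add(-1, Pow(j, 2), Mul(5, j)) (Function('R')(j) = Add(Add(Pow(j, 2), Mul(5, j)), -1) = Add(-1, Pow(j, 2), Mul(5, j)))
J = 4116 (J = Mul(6, Mul(Mul(-2, Add(-1, Mul(-1, 6))), Add(-1, Pow(5, 2), Mul(5, 5)))) = Mul(6, Mul(Mul(-2, Add(-1, -6)), Add(-1, 25, 25))) = Mul(6, Mul(Mul(-2, -7), 49)) = Mul(6, Mul(14, 49)) = Mul(6, 686) = 4116)
Mul(Add(-97, J), A) = Mul(Add(-97, 4116), -55) = Mul(4019, -55) = -221045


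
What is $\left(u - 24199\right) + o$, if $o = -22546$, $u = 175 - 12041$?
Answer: $-58611$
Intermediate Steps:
$u = -11866$
$\left(u - 24199\right) + o = \left(-11866 - 24199\right) - 22546 = -36065 - 22546 = -58611$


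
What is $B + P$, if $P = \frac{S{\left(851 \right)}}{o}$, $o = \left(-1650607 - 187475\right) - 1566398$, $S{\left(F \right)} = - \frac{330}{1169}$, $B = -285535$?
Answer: $- \frac{113638279205887}{397983712} \approx -2.8554 \cdot 10^{5}$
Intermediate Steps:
$S{\left(F \right)} = - \frac{330}{1169}$ ($S{\left(F \right)} = \left(-330\right) \frac{1}{1169} = - \frac{330}{1169}$)
$o = -3404480$ ($o = -1838082 - 1566398 = -3404480$)
$P = \frac{33}{397983712}$ ($P = - \frac{330}{1169 \left(-3404480\right)} = \left(- \frac{330}{1169}\right) \left(- \frac{1}{3404480}\right) = \frac{33}{397983712} \approx 8.2918 \cdot 10^{-8}$)
$B + P = -285535 + \frac{33}{397983712} = - \frac{113638279205887}{397983712}$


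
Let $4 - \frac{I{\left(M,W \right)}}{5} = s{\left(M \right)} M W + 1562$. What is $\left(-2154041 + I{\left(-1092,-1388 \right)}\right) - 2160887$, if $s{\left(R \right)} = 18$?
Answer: $-140735358$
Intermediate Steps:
$I{\left(M,W \right)} = -7790 - 90 M W$ ($I{\left(M,W \right)} = 20 - 5 \left(18 M W + 1562\right) = 20 - 5 \left(1562 + 18 M W\right) = 20 - \left(7810 + 90 M W\right) = -7790 - 90 M W$)
$\left(-2154041 + I{\left(-1092,-1388 \right)}\right) - 2160887 = \left(-2154041 - \left(7790 - -136412640\right)\right) - 2160887 = \left(-2154041 - 136420430\right) - 2160887 = -138574471 - 2160887 = -140735358$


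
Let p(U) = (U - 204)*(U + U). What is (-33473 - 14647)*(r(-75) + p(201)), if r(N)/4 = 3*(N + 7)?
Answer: 97298640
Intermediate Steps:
p(U) = 2*U*(-204 + U) (p(U) = (-204 + U)*(2*U) = 2*U*(-204 + U))
r(N) = 84 + 12*N (r(N) = 4*(3*(N + 7)) = 4*(3*(7 + N)) = 4*(21 + 3*N) = 84 + 12*N)
(-33473 - 14647)*(r(-75) + p(201)) = (-33473 - 14647)*((84 + 12*(-75)) + 2*201*(-204 + 201)) = -48120*((84 - 900) + 2*201*(-3)) = -48120*(-816 - 1206) = -48120*(-2022) = 97298640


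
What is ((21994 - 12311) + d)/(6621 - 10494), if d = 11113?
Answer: -6932/1291 ≈ -5.3695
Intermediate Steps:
((21994 - 12311) + d)/(6621 - 10494) = ((21994 - 12311) + 11113)/(6621 - 10494) = (9683 + 11113)/(-3873) = 20796*(-1/3873) = -6932/1291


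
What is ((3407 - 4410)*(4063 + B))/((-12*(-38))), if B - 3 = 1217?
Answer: -1766283/152 ≈ -11620.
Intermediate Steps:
B = 1220 (B = 3 + 1217 = 1220)
((3407 - 4410)*(4063 + B))/((-12*(-38))) = ((3407 - 4410)*(4063 + 1220))/((-12*(-38))) = -1003*5283/456 = -5298849*1/456 = -1766283/152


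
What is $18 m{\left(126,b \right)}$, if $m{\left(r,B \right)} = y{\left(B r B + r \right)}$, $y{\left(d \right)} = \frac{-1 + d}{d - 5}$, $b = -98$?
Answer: $\frac{21784122}{1210225} \approx 18.0$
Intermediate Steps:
$y{\left(d \right)} = \frac{-1 + d}{-5 + d}$
$m{\left(r,B \right)} = \frac{-1 + r + r B^{2}}{-5 + r + r B^{2}}$ ($m{\left(r,B \right)} = \frac{-1 + \left(B r B + r\right)}{-5 + \left(B r B + r\right)} = \frac{-1 + \left(r B^{2} + r\right)}{-5 + \left(r B^{2} + r\right)} = \frac{-1 + \left(r + r B^{2}\right)}{-5 + \left(r + r B^{2}\right)} = \frac{-1 + r + r B^{2}}{-5 + r + r B^{2}}$)
$18 m{\left(126,b \right)} = 18 \frac{-1 + 126 \left(1 + \left(-98\right)^{2}\right)}{-5 + 126 \left(1 + \left(-98\right)^{2}\right)} = 18 \frac{-1 + 126 \left(1 + 9604\right)}{-5 + 126 \left(1 + 9604\right)} = 18 \frac{-1 + 126 \cdot 9605}{-5 + 126 \cdot 9605} = 18 \frac{-1 + 1210230}{-5 + 1210230} = 18 \cdot \frac{1}{1210225} \cdot 1210229 = 18 \cdot \frac{1210229}{1210225} = \frac{21784122}{1210225}$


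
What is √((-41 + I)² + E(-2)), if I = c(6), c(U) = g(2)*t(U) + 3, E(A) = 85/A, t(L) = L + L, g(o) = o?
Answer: √614/2 ≈ 12.390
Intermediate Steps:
t(L) = 2*L
c(U) = 3 + 4*U (c(U) = 2*(2*U) + 3 = 4*U + 3 = 3 + 4*U)
I = 27 (I = 3 + 4*6 = 3 + 24 = 27)
√((-41 + I)² + E(-2)) = √((-41 + 27)² + 85/(-2)) = √((-14)² + 85*(-½)) = √(196 - 85/2) = √(307/2) = √614/2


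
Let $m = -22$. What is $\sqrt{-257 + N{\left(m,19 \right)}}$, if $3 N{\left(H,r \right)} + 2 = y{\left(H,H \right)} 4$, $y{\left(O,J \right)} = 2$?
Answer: $i \sqrt{255} \approx 15.969 i$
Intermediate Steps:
$N{\left(H,r \right)} = 2$ ($N{\left(H,r \right)} = - \frac{2}{3} + \frac{2 \cdot 4}{3} = - \frac{2}{3} + \frac{1}{3} \cdot 8 = - \frac{2}{3} + \frac{8}{3} = 2$)
$\sqrt{-257 + N{\left(m,19 \right)}} = \sqrt{-257 + 2} = \sqrt{-255} = i \sqrt{255}$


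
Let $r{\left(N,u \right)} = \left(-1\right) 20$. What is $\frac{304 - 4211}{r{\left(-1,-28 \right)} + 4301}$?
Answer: $- \frac{3907}{4281} \approx -0.91264$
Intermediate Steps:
$r{\left(N,u \right)} = -20$
$\frac{304 - 4211}{r{\left(-1,-28 \right)} + 4301} = \frac{304 - 4211}{-20 + 4301} = - \frac{3907}{4281}$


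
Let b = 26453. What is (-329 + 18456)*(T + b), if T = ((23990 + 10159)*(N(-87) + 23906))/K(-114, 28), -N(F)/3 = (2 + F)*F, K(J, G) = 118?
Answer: 1121914163141/118 ≈ 9.5077e+9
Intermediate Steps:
N(F) = -3*F*(2 + F) (N(F) = -3*(2 + F)*F = -3*F*(2 + F))
T = 58770429/118 (T = ((23990 + 10159)*(-3*(-87)*(2 - 87) + 23906))/118 = (34149*(-3*(-87)*(-85) + 23906))*(1/118) = (34149*(-22185 + 23906))*(1/118) = (34149*1721)*(1/118) = 58770429*(1/118) = 58770429/118 ≈ 4.9805e+5)
(-329 + 18456)*(T + b) = (-329 + 18456)*(58770429/118 + 26453) = 18127*(61891883/118) = 1121914163141/118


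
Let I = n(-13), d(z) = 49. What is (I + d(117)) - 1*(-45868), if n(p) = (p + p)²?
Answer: 46593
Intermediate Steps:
n(p) = 4*p² (n(p) = (2*p)² = 4*p²)
I = 676 (I = 4*(-13)² = 4*169 = 676)
(I + d(117)) - 1*(-45868) = (676 + 49) - 1*(-45868) = 725 + 45868 = 46593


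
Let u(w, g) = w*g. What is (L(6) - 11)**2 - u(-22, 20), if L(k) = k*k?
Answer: 1065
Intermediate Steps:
u(w, g) = g*w
L(k) = k**2
(L(6) - 11)**2 - u(-22, 20) = (6**2 - 11)**2 - 20*(-22) = (36 - 11)**2 - 1*(-440) = 25**2 + 440 = 625 + 440 = 1065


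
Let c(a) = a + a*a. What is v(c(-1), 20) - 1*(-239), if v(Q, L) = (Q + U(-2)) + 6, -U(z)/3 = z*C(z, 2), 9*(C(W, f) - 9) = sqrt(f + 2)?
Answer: 901/3 ≈ 300.33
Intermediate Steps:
C(W, f) = 9 + sqrt(2 + f)/9 (C(W, f) = 9 + sqrt(f + 2)/9 = 9 + sqrt(2 + f)/9)
c(a) = a + a**2
U(z) = -83*z/3 (U(z) = -3*z*(9 + sqrt(2 + 2)/9) = -3*z*(9 + sqrt(4)/9) = -3*z*(9 + (1/9)*2) = -3*z*(9 + 2/9) = -3*z*83/9 = -83*z/3)
v(Q, L) = 184/3 + Q (v(Q, L) = (Q - 83/3*(-2)) + 6 = (Q + 166/3) + 6 = (166/3 + Q) + 6 = 184/3 + Q)
v(c(-1), 20) - 1*(-239) = (184/3 - (1 - 1)) - 1*(-239) = (184/3 - 1*0) + 239 = (184/3 + 0) + 239 = 184/3 + 239 = 901/3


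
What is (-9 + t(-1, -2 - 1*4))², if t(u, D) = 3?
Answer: 36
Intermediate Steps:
(-9 + t(-1, -2 - 1*4))² = (-9 + 3)² = (-6)² = 36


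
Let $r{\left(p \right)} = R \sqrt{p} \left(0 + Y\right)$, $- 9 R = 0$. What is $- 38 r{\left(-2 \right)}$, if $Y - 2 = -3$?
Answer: $0$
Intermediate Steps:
$Y = -1$ ($Y = 2 - 3 = -1$)
$R = 0$ ($R = \left(- \frac{1}{9}\right) 0 = 0$)
$r{\left(p \right)} = 0$ ($r{\left(p \right)} = 0 \sqrt{p} \left(0 - 1\right) = 0 \left(-1\right) = 0$)
$- 38 r{\left(-2 \right)} = \left(-38\right) 0 = 0$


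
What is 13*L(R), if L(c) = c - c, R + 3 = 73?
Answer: 0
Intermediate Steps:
R = 70 (R = -3 + 73 = 70)
L(c) = 0
13*L(R) = 13*0 = 0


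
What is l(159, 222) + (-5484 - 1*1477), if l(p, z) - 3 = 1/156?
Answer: -1085447/156 ≈ -6958.0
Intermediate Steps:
l(p, z) = 469/156 (l(p, z) = 3 + 1/156 = 469/156)
l(159, 222) + (-5484 - 1*1477) = 469/156 + (-5484 - 1*1477) = 469/156 + (-5484 - 1477) = 469/156 - 6961 = -1085447/156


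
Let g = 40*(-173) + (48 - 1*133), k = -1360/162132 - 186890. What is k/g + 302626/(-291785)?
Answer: 424881546256612/16569516888405 ≈ 25.642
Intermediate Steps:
k = -7575212710/40533 (k = -1360*1/162132 - 186890 = -340/40533 - 186890 = -7575212710/40533 ≈ -1.8689e+5)
g = -7005 (g = -6920 + (48 - 133) = -6920 - 85 = -7005)
k/g + 302626/(-291785) = -7575212710/40533/(-7005) + 302626/(-291785) = -7575212710/40533*(-1/7005) + 302626*(-1/291785) = 1515042542/56786733 - 302626/291785 = 424881546256612/16569516888405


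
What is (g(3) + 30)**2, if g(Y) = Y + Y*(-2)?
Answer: 729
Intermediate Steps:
g(Y) = -Y (g(Y) = Y - 2*Y = -Y)
(g(3) + 30)**2 = (-1*3 + 30)**2 = (-3 + 30)**2 = 27**2 = 729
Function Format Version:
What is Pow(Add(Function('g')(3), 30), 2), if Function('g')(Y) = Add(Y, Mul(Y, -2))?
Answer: 729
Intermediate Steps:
Function('g')(Y) = Mul(-1, Y) (Function('g')(Y) = Add(Y, Mul(-2, Y)) = Mul(-1, Y))
Pow(Add(Function('g')(3), 30), 2) = Pow(Add(Mul(-1, 3), 30), 2) = Pow(Add(-3, 30), 2) = Pow(27, 2) = 729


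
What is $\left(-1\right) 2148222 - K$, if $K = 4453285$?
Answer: $-6601507$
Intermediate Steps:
$\left(-1\right) 2148222 - K = \left(-1\right) 2148222 - 4453285 = -2148222 - 4453285 = -6601507$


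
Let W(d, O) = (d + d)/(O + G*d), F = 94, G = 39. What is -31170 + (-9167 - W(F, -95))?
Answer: -144043615/3571 ≈ -40337.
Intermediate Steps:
W(d, O) = 2*d/(O + 39*d) (W(d, O) = (d + d)/(O + 39*d) = (2*d)/(O + 39*d) = 2*d/(O + 39*d))
-31170 + (-9167 - W(F, -95)) = -31170 + (-9167 - 2*94/(-95 + 39*94)) = -31170 + (-9167 - 2*94/(-95 + 3666)) = -31170 + (-9167 - 2*94/3571) = -31170 + (-9167 - 1*188/3571) = -31170 + (-9167 - 188/3571) = -31170 - 32735545/3571 = -144043615/3571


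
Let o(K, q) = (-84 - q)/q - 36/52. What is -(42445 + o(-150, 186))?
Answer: -17104471/403 ≈ -42443.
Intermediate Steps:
o(K, q) = -9/13 + (-84 - q)/q (o(K, q) = (-84 - q)/q - 36*1/52 = (-84 - q)/q - 9/13 = -9/13 + (-84 - q)/q)
-(42445 + o(-150, 186)) = -(42445 + (-22/13 - 84/186)) = -(42445 + (-22/13 - 84*1/186)) = -(42445 + (-22/13 - 14/31)) = -(42445 - 864/403) = -1*17104471/403 = -17104471/403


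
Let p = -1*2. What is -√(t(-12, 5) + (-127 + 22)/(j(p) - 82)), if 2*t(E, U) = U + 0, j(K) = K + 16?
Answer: -5*√187/34 ≈ -2.0110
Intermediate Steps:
p = -2
j(K) = 16 + K
t(E, U) = U/2 (t(E, U) = (U + 0)/2 = U/2)
-√(t(-12, 5) + (-127 + 22)/(j(p) - 82)) = -√((½)*5 + (-127 + 22)/((16 - 2) - 82)) = -√(5/2 - 105/(14 - 82)) = -√(5/2 - 105/(-68)) = -√(5/2 - 105*(-1/68)) = -√(5/2 + 105/68) = -√(275/68) = -5*√187/34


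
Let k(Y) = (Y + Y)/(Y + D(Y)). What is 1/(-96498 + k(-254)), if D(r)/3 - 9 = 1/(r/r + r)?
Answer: -28717/2771068804 ≈ -1.0363e-5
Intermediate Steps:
D(r) = 27 + 3/(1 + r) (D(r) = 27 + 3/(r/r + r) = 27 + 3/(1 + r))
k(Y) = 2*Y/(Y + 3*(10 + 9*Y)/(1 + Y)) (k(Y) = (Y + Y)/(Y + 3*(10 + 9*Y)/(1 + Y)) = (2*Y)/(Y + 3*(10 + 9*Y)/(1 + Y)) = 2*Y/(Y + 3*(10 + 9*Y)/(1 + Y)))
1/(-96498 + k(-254)) = 1/(-96498 + 2*(-254)*(1 - 254)/(30 + (-254)² + 28*(-254))) = 1/(-96498 + 2*(-254)*(-253)/(30 + 64516 - 7112)) = 1/(-96498 + 2*(-254)*(-253)/57434) = 1/(-96498 + 2*(-254)*(1/57434)*(-253)) = 1/(-96498 + 64262/28717) = 1/(-2771068804/28717) = -28717/2771068804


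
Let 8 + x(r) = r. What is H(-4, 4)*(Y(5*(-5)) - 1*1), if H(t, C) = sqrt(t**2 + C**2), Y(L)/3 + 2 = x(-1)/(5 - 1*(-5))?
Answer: -194*sqrt(2)/5 ≈ -54.871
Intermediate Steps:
x(r) = -8 + r
Y(L) = -87/10 (Y(L) = -6 + 3*((-8 - 1)/(5 - 1*(-5))) = -6 + 3*(-9/(5 + 5)) = -6 + 3*(-9/10) = -6 - 27/10 = -87/10)
H(t, C) = sqrt(C**2 + t**2)
H(-4, 4)*(Y(5*(-5)) - 1*1) = sqrt(4**2 + (-4)**2)*(-87/10 - 1*1) = sqrt(16 + 16)*(-87/10 - 1) = sqrt(32)*(-97/10) = (4*sqrt(2))*(-97/10) = -194*sqrt(2)/5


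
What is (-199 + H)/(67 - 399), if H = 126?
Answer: 73/332 ≈ 0.21988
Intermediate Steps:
(-199 + H)/(67 - 399) = (-199 + 126)/(67 - 399) = -73/(-332) = -73*(-1/332) = 73/332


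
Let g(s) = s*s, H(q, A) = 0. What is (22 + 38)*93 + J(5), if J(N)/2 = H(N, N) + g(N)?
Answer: 5630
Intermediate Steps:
g(s) = s**2
J(N) = 2*N**2 (J(N) = 2*(0 + N**2) = 2*N**2)
(22 + 38)*93 + J(5) = (22 + 38)*93 + 2*5**2 = 60*93 + 2*25 = 5580 + 50 = 5630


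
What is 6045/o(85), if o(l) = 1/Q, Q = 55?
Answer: 332475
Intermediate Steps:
o(l) = 1/55
6045/o(85) = 6045/(1/55) = 6045*55 = 332475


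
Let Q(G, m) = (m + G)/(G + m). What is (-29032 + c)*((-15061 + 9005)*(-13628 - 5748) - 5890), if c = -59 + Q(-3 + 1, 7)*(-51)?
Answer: -3419381407572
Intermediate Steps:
Q(G, m) = 1 (Q(G, m) = (G + m)/(G + m) = 1)
c = -110 (c = -59 + 1*(-51) = -59 - 51 = -110)
(-29032 + c)*((-15061 + 9005)*(-13628 - 5748) - 5890) = (-29032 - 110)*((-15061 + 9005)*(-13628 - 5748) - 5890) = -29142*(-6056*(-19376) - 5890) = -29142*(117341056 - 5890) = -29142*117335166 = -3419381407572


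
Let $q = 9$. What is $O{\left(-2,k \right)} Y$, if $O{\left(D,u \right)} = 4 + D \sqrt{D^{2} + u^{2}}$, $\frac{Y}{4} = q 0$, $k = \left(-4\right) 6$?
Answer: $0$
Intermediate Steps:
$k = -24$
$Y = 0$ ($Y = 4 \cdot 9 \cdot 0 = 4 \cdot 0 = 0$)
$O{\left(-2,k \right)} Y = \left(4 - 2 \sqrt{\left(-2\right)^{2} + \left(-24\right)^{2}}\right) 0 = \left(4 - 2 \sqrt{4 + 576}\right) 0 = \left(4 - 2 \sqrt{580}\right) 0 = \left(4 - 2 \cdot 2 \sqrt{145}\right) 0 = \left(4 - 4 \sqrt{145}\right) 0 = 0$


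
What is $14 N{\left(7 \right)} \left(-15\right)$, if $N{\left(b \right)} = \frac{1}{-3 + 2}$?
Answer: $210$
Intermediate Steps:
$N{\left(b \right)} = -1$ ($N{\left(b \right)} = \frac{1}{-1} = -1$)
$14 N{\left(7 \right)} \left(-15\right) = 14 \left(-1\right) \left(-15\right) = \left(-14\right) \left(-15\right) = 210$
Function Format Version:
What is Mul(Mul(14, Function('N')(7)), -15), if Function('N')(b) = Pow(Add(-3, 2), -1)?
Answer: 210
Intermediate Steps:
Function('N')(b) = -1 (Function('N')(b) = Pow(-1, -1) = -1)
Mul(Mul(14, Function('N')(7)), -15) = Mul(Mul(14, -1), -15) = Mul(-14, -15) = 210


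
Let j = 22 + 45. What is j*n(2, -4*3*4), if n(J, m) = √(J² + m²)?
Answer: 134*√577 ≈ 3218.8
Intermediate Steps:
j = 67
j*n(2, -4*3*4) = 67*√(2² + (-4*3*4)²) = 67*√(4 + (-12*4)²) = 67*√(4 + (-48)²) = 67*√(4 + 2304) = 67*√2308 = 67*(2*√577) = 134*√577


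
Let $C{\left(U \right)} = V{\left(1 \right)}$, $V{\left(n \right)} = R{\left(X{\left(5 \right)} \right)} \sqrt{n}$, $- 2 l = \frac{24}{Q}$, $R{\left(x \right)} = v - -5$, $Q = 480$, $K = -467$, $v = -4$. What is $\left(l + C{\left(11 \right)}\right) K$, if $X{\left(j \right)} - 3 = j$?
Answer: $- \frac{18213}{40} \approx -455.33$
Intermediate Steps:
$X{\left(j \right)} = 3 + j$
$R{\left(x \right)} = 1$ ($R{\left(x \right)} = -4 - -5 = -4 + 5 = 1$)
$l = - \frac{1}{40}$ ($l = - \frac{24 \cdot \frac{1}{480}}{2} = \left(- \frac{1}{2}\right) \frac{1}{20} = - \frac{1}{40} \approx -0.025$)
$V{\left(n \right)} = \sqrt{n}$ ($V{\left(n \right)} = 1 \sqrt{n} = \sqrt{n}$)
$C{\left(U \right)} = 1$ ($C{\left(U \right)} = \sqrt{1} = 1$)
$\left(l + C{\left(11 \right)}\right) K = \left(- \frac{1}{40} + 1\right) \left(-467\right) = \frac{39}{40} \left(-467\right) = - \frac{18213}{40}$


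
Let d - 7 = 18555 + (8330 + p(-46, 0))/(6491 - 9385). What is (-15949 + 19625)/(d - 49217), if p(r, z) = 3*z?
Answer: -2659586/22180975 ≈ -0.11990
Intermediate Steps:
d = 26855049/1447 (d = 7 + (18555 + (8330 + 3*0)/(6491 - 9385)) = 7 + (18555 + (8330 + 0)/(-2894)) = 7 + (18555 + 8330*(-1/2894)) = 7 + (18555 - 4165/1447) = 7 + 26844920/1447 = 26855049/1447 ≈ 18559.)
(-15949 + 19625)/(d - 49217) = (-15949 + 19625)/(26855049/1447 - 49217) = 3676/(-44361950/1447) = 3676*(-1447/44361950) = -2659586/22180975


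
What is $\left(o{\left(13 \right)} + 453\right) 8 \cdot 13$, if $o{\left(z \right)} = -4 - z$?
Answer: $45344$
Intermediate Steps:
$\left(o{\left(13 \right)} + 453\right) 8 \cdot 13 = \left(\left(-4 - 13\right) + 453\right) 8 \cdot 13 = \left(\left(-4 - 13\right) + 453\right) 104 = \left(-17 + 453\right) 104 = 436 \cdot 104 = 45344$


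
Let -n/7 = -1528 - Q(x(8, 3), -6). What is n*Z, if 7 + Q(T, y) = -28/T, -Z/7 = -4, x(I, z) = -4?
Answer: 299488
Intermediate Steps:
Z = 28 (Z = -7*(-4) = 28)
Q(T, y) = -7 - 28/T
n = 10696 (n = -7*(-1528 - (-7 - 28/(-4))) = -7*(-1528 - (-7 - 28*(-1/4))) = -7*(-1528 - (-7 + 7)) = -7*(-1528 - 1*0) = -7*(-1528 + 0) = -7*(-1528) = 10696)
n*Z = 10696*28 = 299488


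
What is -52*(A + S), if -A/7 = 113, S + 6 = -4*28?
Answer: 47268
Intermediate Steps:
S = -118 (S = -6 - 4*28 = -6 - 112 = -118)
A = -791 (A = -7*113 = -791)
-52*(A + S) = -52*(-791 - 118) = -52*(-909) = 47268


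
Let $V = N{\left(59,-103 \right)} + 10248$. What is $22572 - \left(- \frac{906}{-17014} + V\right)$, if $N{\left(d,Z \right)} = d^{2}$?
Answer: $\frac{75226948}{8507} \approx 8843.0$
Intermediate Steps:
$V = 13729$ ($V = 59^{2} + 10248 = 3481 + 10248 = 13729$)
$22572 - \left(- \frac{906}{-17014} + V\right) = 22572 - \left(- \frac{906}{-17014} + 13729\right) = 22572 - \left(\left(-906\right) \left(- \frac{1}{17014}\right) + 13729\right) = 22572 - \left(\frac{453}{8507} + 13729\right) = 22572 - \frac{116793056}{8507} = \frac{75226948}{8507}$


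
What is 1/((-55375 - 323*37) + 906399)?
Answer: 1/839073 ≈ 1.1918e-6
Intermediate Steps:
1/((-55375 - 323*37) + 906399) = 1/((-55375 - 11951) + 906399) = 1/(-67326 + 906399) = 1/839073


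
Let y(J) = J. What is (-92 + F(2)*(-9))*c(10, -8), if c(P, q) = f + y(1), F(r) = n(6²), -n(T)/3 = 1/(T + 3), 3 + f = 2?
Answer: 0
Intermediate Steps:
f = -1 (f = -3 + 2 = -1)
n(T) = -3/(3 + T) (n(T) = -3/(T + 3) = -3/(3 + T))
F(r) = -1/13 (F(r) = -3/(3 + 6²) = -3/(3 + 36) = -3/39 = -3*1/39 = -1/13)
c(P, q) = 0 (c(P, q) = -1 + 1 = 0)
(-92 + F(2)*(-9))*c(10, -8) = (-92 - 1/13*(-9))*0 = (-92 + 9/13)*0 = -1187/13*0 = 0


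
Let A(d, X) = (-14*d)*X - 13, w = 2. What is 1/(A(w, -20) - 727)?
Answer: -1/180 ≈ -0.0055556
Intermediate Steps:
A(d, X) = -13 - 14*X*d (A(d, X) = -14*X*d - 13 = -13 - 14*X*d)
1/(A(w, -20) - 727) = 1/((-13 - 14*(-20)*2) - 727) = 1/((-13 + 560) - 727) = 1/(547 - 727) = 1/(-180) = -1/180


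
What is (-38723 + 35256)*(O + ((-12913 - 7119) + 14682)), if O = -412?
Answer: 19976854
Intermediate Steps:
(-38723 + 35256)*(O + ((-12913 - 7119) + 14682)) = (-38723 + 35256)*(-412 + ((-12913 - 7119) + 14682)) = -3467*(-412 + (-20032 + 14682)) = -3467*(-412 - 5350) = -3467*(-5762) = 19976854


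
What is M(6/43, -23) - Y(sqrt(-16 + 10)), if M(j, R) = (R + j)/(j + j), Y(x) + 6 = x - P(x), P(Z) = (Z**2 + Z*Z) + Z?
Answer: -1055/12 ≈ -87.917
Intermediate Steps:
P(Z) = Z + 2*Z**2 (P(Z) = (Z**2 + Z**2) + Z = 2*Z**2 + Z = Z + 2*Z**2)
Y(x) = -6 + x - x*(1 + 2*x) (Y(x) = -6 + (x - x*(1 + 2*x)) = -6 + x - x*(1 + 2*x))
M(j, R) = (R + j)/(2*j) (M(j, R) = (R + j)/((2*j)) = (R + j)*(1/(2*j)) = (R + j)/(2*j))
M(6/43, -23) - Y(sqrt(-16 + 10)) = (-23 + 6/43)/(2*((6/43))) - (-6 - 2*(sqrt(-16 + 10))**2) = (-23 + 6*(1/43))/(2*((6*(1/43)))) - (-6 - 2*(sqrt(-6))**2) = (-23 + 6/43)/(2*(6/43)) - (-6 - 2*(I*sqrt(6))**2) = (1/2)*(43/6)*(-983/43) - (-6 - 2*(-6)) = -983/12 - (-6 + 12) = -983/12 - 1*6 = -983/12 - 6 = -1055/12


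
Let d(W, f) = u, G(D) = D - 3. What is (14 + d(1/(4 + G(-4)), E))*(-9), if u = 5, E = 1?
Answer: -171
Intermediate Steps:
G(D) = -3 + D
d(W, f) = 5
(14 + d(1/(4 + G(-4)), E))*(-9) = (14 + 5)*(-9) = 19*(-9) = -171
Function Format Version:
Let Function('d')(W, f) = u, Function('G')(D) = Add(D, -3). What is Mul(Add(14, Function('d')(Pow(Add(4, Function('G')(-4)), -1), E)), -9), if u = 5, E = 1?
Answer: -171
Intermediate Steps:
Function('G')(D) = Add(-3, D)
Function('d')(W, f) = 5
Mul(Add(14, Function('d')(Pow(Add(4, Function('G')(-4)), -1), E)), -9) = Mul(Add(14, 5), -9) = Mul(19, -9) = -171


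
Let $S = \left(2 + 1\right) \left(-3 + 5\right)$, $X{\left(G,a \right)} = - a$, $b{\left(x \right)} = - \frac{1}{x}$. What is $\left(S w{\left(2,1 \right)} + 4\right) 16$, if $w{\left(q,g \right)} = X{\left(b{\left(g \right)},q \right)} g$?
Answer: $-128$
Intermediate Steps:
$S = 6$ ($S = 3 \cdot 2 = 6$)
$w{\left(q,g \right)} = - g q$ ($w{\left(q,g \right)} = - q g = - g q$)
$\left(S w{\left(2,1 \right)} + 4\right) 16 = \left(6 \left(\left(-1\right) 1 \cdot 2\right) + 4\right) 16 = \left(6 \left(-2\right) + 4\right) 16 = \left(-12 + 4\right) 16 = \left(-8\right) 16 = -128$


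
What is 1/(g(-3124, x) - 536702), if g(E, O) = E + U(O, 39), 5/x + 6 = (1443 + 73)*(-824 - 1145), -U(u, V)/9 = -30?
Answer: -1/539556 ≈ -1.8534e-6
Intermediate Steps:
U(u, V) = 270 (U(u, V) = -9*(-30) = 270)
x = -1/597002 (x = 5/(-6 + (1443 + 73)*(-824 - 1145)) = 5/(-6 + 1516*(-1969)) = 5/(-6 - 2985004) = 5/(-2985010) = 5*(-1/2985010) = -1/597002 ≈ -1.6750e-6)
g(E, O) = 270 + E (g(E, O) = E + 270 = 270 + E)
1/(g(-3124, x) - 536702) = 1/((270 - 3124) - 536702) = 1/(-2854 - 536702) = 1/(-539556) = -1/539556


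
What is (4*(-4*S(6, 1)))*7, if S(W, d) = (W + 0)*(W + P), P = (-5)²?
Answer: -20832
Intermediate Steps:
P = 25
S(W, d) = W*(25 + W) (S(W, d) = (W + 0)*(W + 25) = W*(25 + W))
(4*(-4*S(6, 1)))*7 = (4*(-24*(25 + 6)))*7 = (4*(-24*31))*7 = (4*(-4*186))*7 = (4*(-744))*7 = -2976*7 = -20832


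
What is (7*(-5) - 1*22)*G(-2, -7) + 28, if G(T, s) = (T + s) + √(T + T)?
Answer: 541 - 114*I ≈ 541.0 - 114.0*I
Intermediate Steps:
G(T, s) = T + s + √2*√T (G(T, s) = (T + s) + √(2*T) = (T + s) + √2*√T = T + s + √2*√T)
(7*(-5) - 1*22)*G(-2, -7) + 28 = (7*(-5) - 1*22)*(-2 - 7 + √2*√(-2)) + 28 = (-35 - 22)*(-2 - 7 + √2*(I*√2)) + 28 = -57*(-2 - 7 + 2*I) + 28 = -57*(-9 + 2*I) + 28 = (513 - 114*I) + 28 = 541 - 114*I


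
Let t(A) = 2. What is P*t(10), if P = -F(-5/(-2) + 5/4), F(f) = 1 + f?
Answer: -19/2 ≈ -9.5000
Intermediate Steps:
P = -19/4 (P = -(1 + (-5/(-2) + 5/4)) = -(1 + (-5*(-½) + 5*(¼))) = -(1 + (5/2 + 5/4)) = -(1 + 15/4) = -1*19/4 = -19/4 ≈ -4.7500)
P*t(10) = -19/4*2 = -19/2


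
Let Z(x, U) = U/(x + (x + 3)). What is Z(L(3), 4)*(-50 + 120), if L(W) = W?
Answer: 280/9 ≈ 31.111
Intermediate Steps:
Z(x, U) = U/(3 + 2*x) (Z(x, U) = U/(x + (3 + x)) = U/(3 + 2*x))
Z(L(3), 4)*(-50 + 120) = (4/(3 + 2*3))*(-50 + 120) = (4/(3 + 6))*70 = (4/9)*70 = 280/9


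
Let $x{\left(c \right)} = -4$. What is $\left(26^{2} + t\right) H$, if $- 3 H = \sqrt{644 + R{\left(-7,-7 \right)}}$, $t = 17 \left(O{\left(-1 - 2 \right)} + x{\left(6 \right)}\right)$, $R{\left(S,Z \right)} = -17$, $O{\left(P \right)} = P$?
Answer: $- \frac{557 \sqrt{627}}{3} \approx -4649.1$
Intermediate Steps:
$t = -119$ ($t = 17 \left(\left(-1 - 2\right) - 4\right) = 17 \left(-3 - 4\right) = 17 \left(-7\right) = -119$)
$H = - \frac{\sqrt{627}}{3}$ ($H = - \frac{\sqrt{644 - 17}}{3} = - \frac{\sqrt{627}}{3} \approx -8.3466$)
$\left(26^{2} + t\right) H = \left(26^{2} - 119\right) \left(- \frac{\sqrt{627}}{3}\right) = \left(676 - 119\right) \left(- \frac{\sqrt{627}}{3}\right) = 557 \left(- \frac{\sqrt{627}}{3}\right) = - \frac{557 \sqrt{627}}{3}$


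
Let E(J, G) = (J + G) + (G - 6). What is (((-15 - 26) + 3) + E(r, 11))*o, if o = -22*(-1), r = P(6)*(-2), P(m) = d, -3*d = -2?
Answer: -1540/3 ≈ -513.33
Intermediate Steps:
d = ⅔ (d = -⅓*(-2) = ⅔ ≈ 0.66667)
P(m) = ⅔
r = -4/3 (r = (⅔)*(-2) = -4/3 ≈ -1.3333)
E(J, G) = -6 + J + 2*G (E(J, G) = (G + J) + (-6 + G) = -6 + J + 2*G)
o = 22
(((-15 - 26) + 3) + E(r, 11))*o = (((-15 - 26) + 3) + (-6 - 4/3 + 2*11))*22 = ((-41 + 3) + (-6 - 4/3 + 22))*22 = (-38 + 44/3)*22 = -70/3*22 = -1540/3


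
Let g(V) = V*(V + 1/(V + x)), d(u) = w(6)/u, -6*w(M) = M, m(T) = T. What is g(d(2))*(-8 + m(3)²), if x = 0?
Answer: 5/4 ≈ 1.2500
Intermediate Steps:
w(M) = -M/6
d(u) = -1/u (d(u) = (-⅙*6)/u = -1/u)
g(V) = V*(V + 1/V) (g(V) = V*(V + 1/(V + 0)) = V*(V + 1/V))
g(d(2))*(-8 + m(3)²) = (1 + (-1/2)²)*(-8 + 3²) = (1 + (-1*½)²)*(-8 + 9) = (1 + (-½)²)*1 = (1 + ¼)*1 = (5/4)*1 = 5/4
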